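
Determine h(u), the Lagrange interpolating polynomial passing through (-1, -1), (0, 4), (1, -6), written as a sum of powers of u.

L_0(u) = u(u - 1) / [2] = (1/2)u^2 - (1/2)u
L_1(u) = (u + 1)(u - 1) / [-1] = -u^2 + 1
L_2(u) = (u + 1)u / [2] = (1/2)u^2 + (1/2)u
h(u) = (-1)·L_0 + 4·L_1 + (-6)·L_2
  (-1)·L_0(u) = -(1/2)u^2 + (1/2)u
  4·L_1(u) = -4u^2 + 4
  (-6)·L_2(u) = -3u^2 - 3u
Adding term by term: -(15/2)u^2 - (5/2)u + 4

h(u) = -(15/2)u^2 - (5/2)u + 4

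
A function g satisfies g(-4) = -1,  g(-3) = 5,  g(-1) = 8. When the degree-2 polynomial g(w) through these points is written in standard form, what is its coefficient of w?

-9/2

L_0(w) = (w + 3)(w + 1) / [3] = (1/3)w^2 + (4/3)w + 1
L_1(w) = (w + 4)(w + 1) / [-2] = -(1/2)w^2 - (5/2)w - 2
L_2(w) = (w + 4)(w + 3) / [6] = (1/6)w^2 + (7/6)w + 2
g(w) = (-1)·L_0 + 5·L_1 + 8·L_2
Only the coefficient of w is needed; take it from each L_i and combine:
(-1)·(4/3) + 5·(-5/2) + 8·(7/6) = -9/2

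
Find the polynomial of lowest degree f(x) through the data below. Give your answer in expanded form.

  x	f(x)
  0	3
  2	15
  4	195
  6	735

f(x) = 4x^3 - 3x^2 - 4x + 3

Newton's divided differences:
f[0,2] = (15 - 3) / (2 - 0) = 6
f[2,4] = (195 - 15) / (4 - 2) = 90
f[4,6] = (735 - 195) / (6 - 4) = 270
f[0,2,4] = (90 - 6) / (4 - 0) = 21
f[2,4,6] = (270 - 90) / (6 - 2) = 45
f[0,2,4,6] = (45 - 21) / (6 - 0) = 4
f(x) = 3 + 6·x + 21·x(x - 2) + 4·x(x - 2)(x - 4)
Expanding: f(x) = 4x^3 - 3x^2 - 4x + 3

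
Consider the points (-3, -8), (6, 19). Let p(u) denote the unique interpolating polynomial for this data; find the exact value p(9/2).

29/2

L_0(9/2) = (-3/2)/[(-9)] = 1/6
L_1(9/2) = (15/2)/[(9)] = 5/6
Sum: (-8)·(1/6) + 19·(5/6) = 29/2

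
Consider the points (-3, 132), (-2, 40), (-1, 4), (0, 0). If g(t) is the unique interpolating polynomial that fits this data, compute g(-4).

304

Evaluate each Lagrange basis at t = -4:
L_0(-4) = (-2)·(-3)·(-4)/[(-1)·(-2)·(-3)] = 4
L_1(-4) = (-1)·(-3)·(-4)/[(1)·(-1)·(-2)] = -6
L_2(-4) = (-1)·(-2)·(-4)/[(2)·(1)·(-1)] = 4
L_3(-4) = (-1)·(-2)·(-3)/[(3)·(2)·(1)] = -1
Sum: 132·(4) + 40·(-6) + 4·(4) + 0 = 304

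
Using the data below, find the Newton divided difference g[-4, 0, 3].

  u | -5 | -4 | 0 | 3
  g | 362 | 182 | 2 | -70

g[-4,0] = (2 - 182) / (0 - (-4)) = -45
g[0,3] = (-70 - 2) / (3 - 0) = -24
g[-4,0,3] = (-24 - (-45)) / (3 - (-4)) = 3

3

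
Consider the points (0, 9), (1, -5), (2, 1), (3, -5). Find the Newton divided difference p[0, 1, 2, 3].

p[0,1] = (-5 - 9) / (1 - 0) = -14
p[1,2] = (1 - (-5)) / (2 - 1) = 6
p[2,3] = (-5 - 1) / (3 - 2) = -6
p[0,1,2] = (6 - (-14)) / (2 - 0) = 10
p[1,2,3] = (-6 - 6) / (3 - 1) = -6
p[0,1,2,3] = (-6 - 10) / (3 - 0) = -16/3

-16/3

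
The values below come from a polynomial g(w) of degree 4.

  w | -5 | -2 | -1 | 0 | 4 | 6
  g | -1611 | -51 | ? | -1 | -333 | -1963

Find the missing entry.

The 5 known values determine g uniquely (degree ≤ 4).
Evaluate each Lagrange basis at w = -1:
L_0(-1) = (1)·(-1)·(-5)·(-7)/[(-3)·(-5)·(-9)·(-11)] = -7/297
L_1(-1) = (4)·(-1)·(-5)·(-7)/[(3)·(-2)·(-6)·(-8)] = 35/72
L_2(-1) = (4)·(1)·(-5)·(-7)/[(5)·(2)·(-4)·(-6)] = 7/12
L_3(-1) = (4)·(1)·(-1)·(-7)/[(9)·(6)·(4)·(-2)] = -7/108
L_4(-1) = (4)·(1)·(-1)·(-5)/[(11)·(8)·(6)·(2)] = 5/264
Sum: (-1611)·(-7/297) + (-51)·(35/72) + (-1)·(7/12) + (-333)·(-7/108) + (-1963)·(5/264) = -3

-3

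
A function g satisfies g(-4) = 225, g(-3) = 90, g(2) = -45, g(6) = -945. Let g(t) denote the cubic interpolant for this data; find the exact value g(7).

Evaluate each Lagrange basis at t = 7:
L_0(7) = (10)·(5)·(1)/[(-1)·(-6)·(-10)] = -5/6
L_1(7) = (11)·(5)·(1)/[(1)·(-5)·(-9)] = 11/9
L_2(7) = (11)·(10)·(1)/[(6)·(5)·(-4)] = -11/12
L_3(7) = (11)·(10)·(5)/[(10)·(9)·(4)] = 55/36
Sum: 225·(-5/6) + 90·(11/9) + (-45)·(-11/12) + (-945)·(55/36) = -1480

-1480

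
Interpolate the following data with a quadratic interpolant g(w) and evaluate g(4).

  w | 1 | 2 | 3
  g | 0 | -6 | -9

-9

Evaluate each Lagrange basis at w = 4:
L_0(4) = (2)·(1)/[(-1)·(-2)] = 1
L_1(4) = (3)·(1)/[(1)·(-1)] = -3
L_2(4) = (3)·(2)/[(2)·(1)] = 3
Sum: 0 + (-6)·(-3) + (-9)·(3) = -9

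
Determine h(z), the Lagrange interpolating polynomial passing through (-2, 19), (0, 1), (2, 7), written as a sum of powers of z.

h(z) = 3z^2 - 3z + 1

Build the Lagrange basis polynomials:
L_0(z) = z(z - 2) / [8] = (1/8)z^2 - (1/4)z
L_1(z) = (z + 2)(z - 2) / [-4] = -(1/4)z^2 + 1
L_2(z) = (z + 2)z / [8] = (1/8)z^2 + (1/4)z
h(z) = 19·L_0 + 1·L_1 + 7·L_2
  19·L_0(z) = (19/8)z^2 - (19/4)z
  1·L_1(z) = -(1/4)z^2 + 1
  7·L_2(z) = (7/8)z^2 + (7/4)z
Adding term by term: 3z^2 - 3z + 1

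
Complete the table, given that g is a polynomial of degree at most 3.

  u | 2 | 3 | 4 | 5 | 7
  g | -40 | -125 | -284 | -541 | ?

-1445

The 4 known values determine g uniquely (degree ≤ 3).
L_0(7) = (4)·(3)·(2)/[(-1)·(-2)·(-3)] = -4
L_1(7) = (5)·(3)·(2)/[(1)·(-1)·(-2)] = 15
L_2(7) = (5)·(4)·(2)/[(2)·(1)·(-1)] = -20
L_3(7) = (5)·(4)·(3)/[(3)·(2)·(1)] = 10
Sum: (-40)·(-4) + (-125)·(15) + (-284)·(-20) + (-541)·(10) = -1445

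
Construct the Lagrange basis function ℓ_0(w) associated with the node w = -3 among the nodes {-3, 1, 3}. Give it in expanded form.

ℓ_0(w) = (1/24)w^2 - (1/6)w + 1/8

ℓ_0(w) = (w - 1)(w - 3) / [(-4)·(-6)]
       = (w^2 - 4w + 3) / (24)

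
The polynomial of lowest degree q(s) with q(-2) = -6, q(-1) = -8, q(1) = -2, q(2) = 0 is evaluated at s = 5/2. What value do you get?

Evaluate each Lagrange basis at s = 5/2:
L_0(5/2) = (7/2)·(3/2)·(1/2)/[(-1)·(-3)·(-4)] = -7/32
L_1(5/2) = (9/2)·(3/2)·(1/2)/[(1)·(-2)·(-3)] = 9/16
L_2(5/2) = (9/2)·(7/2)·(1/2)/[(3)·(2)·(-1)] = -21/16
L_3(5/2) = (9/2)·(7/2)·(3/2)/[(4)·(3)·(1)] = 63/32
Sum: (-6)·(-7/32) + (-8)·(9/16) + (-2)·(-21/16) + 0 = -9/16

-9/16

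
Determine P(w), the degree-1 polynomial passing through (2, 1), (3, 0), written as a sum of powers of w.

P(w) = -w + 3

L_0(w) = (w - 3) / [-1] = -w + 3
L_1(w) = (w - 2) / [1] = w - 2
P(w) = 1·L_0 + 0·L_1
  1·L_0(w) = -w + 3
  0·L_1(w) = 0
Adding term by term: -w + 3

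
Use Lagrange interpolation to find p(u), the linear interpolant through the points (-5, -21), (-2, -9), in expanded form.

p(u) = 4u - 1

Build the Lagrange basis polynomials:
L_0(u) = (u + 2) / [-3] = -(1/3)u - 2/3
L_1(u) = (u + 5) / [3] = (1/3)u + 5/3
p(u) = (-21)·L_0 + (-9)·L_1
  (-21)·L_0(u) = 7u + 14
  (-9)·L_1(u) = -3u - 15
Adding term by term: 4u - 1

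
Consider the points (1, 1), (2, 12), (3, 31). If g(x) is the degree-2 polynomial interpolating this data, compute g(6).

L_0(6) = (4)·(3)/[(-1)·(-2)] = 6
L_1(6) = (5)·(3)/[(1)·(-1)] = -15
L_2(6) = (5)·(4)/[(2)·(1)] = 10
Sum: 1·(6) + 12·(-15) + 31·(10) = 136

136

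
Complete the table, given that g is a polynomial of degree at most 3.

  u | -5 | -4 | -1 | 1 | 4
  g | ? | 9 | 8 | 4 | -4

37/5

The 4 known values determine g uniquely (degree ≤ 3).
L_0(-5) = (-4)·(-6)·(-9)/[(-3)·(-5)·(-8)] = 9/5
L_1(-5) = (-1)·(-6)·(-9)/[(3)·(-2)·(-5)] = -9/5
L_2(-5) = (-1)·(-4)·(-9)/[(5)·(2)·(-3)] = 6/5
L_3(-5) = (-1)·(-4)·(-6)/[(8)·(5)·(3)] = -1/5
Sum: 9·(9/5) + 8·(-9/5) + 4·(6/5) + (-4)·(-1/5) = 37/5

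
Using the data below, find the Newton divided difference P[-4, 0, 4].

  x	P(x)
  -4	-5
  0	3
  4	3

-1/4

P[-4,0] = (3 - (-5)) / (0 - (-4)) = 2
P[0,4] = (3 - 3) / (4 - 0) = 0
P[-4,0,4] = (0 - 2) / (4 - (-4)) = -1/4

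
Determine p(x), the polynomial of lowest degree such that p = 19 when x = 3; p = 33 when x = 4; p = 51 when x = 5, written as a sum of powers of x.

L_0(x) = (x - 4)(x - 5) / [2] = (1/2)x^2 - (9/2)x + 10
L_1(x) = (x - 3)(x - 5) / [-1] = -x^2 + 8x - 15
L_2(x) = (x - 3)(x - 4) / [2] = (1/2)x^2 - (7/2)x + 6
p(x) = 19·L_0 + 33·L_1 + 51·L_2
  19·L_0(x) = (19/2)x^2 - (171/2)x + 190
  33·L_1(x) = -33x^2 + 264x - 495
  51·L_2(x) = (51/2)x^2 - (357/2)x + 306
Adding term by term: 2x^2 + 1

p(x) = 2x^2 + 1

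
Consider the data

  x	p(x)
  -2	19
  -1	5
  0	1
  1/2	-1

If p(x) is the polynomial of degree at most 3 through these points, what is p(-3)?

L_0(-3) = (-2)·(-3)·(-7/2)/[(-1)·(-2)·(-5/2)] = 21/5
L_1(-3) = (-1)·(-3)·(-7/2)/[(1)·(-1)·(-3/2)] = -7
L_2(-3) = (-1)·(-2)·(-7/2)/[(2)·(1)·(-1/2)] = 7
L_3(-3) = (-1)·(-2)·(-3)/[(5/2)·(3/2)·(1/2)] = -16/5
Sum: 19·(21/5) + 5·(-7) + 1·(7) + (-1)·(-16/5) = 55

55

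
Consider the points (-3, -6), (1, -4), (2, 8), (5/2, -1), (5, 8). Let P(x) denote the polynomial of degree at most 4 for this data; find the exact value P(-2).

L_0(-2) = (-3)·(-4)·(-9/2)·(-7)/[(-4)·(-5)·(-11/2)·(-8)] = 189/440
L_1(-2) = (1)·(-4)·(-9/2)·(-7)/[(4)·(-1)·(-3/2)·(-4)] = 21/4
L_2(-2) = (1)·(-3)·(-9/2)·(-7)/[(5)·(1)·(-1/2)·(-3)] = -63/5
L_3(-2) = (1)·(-3)·(-4)·(-7)/[(11/2)·(3/2)·(1/2)·(-5/2)] = 448/55
L_4(-2) = (1)·(-3)·(-4)·(-9/2)/[(8)·(4)·(3)·(5/2)] = -9/40
Sum: (-6)·(189/440) + (-4)·(21/4) + 8·(-63/5) + (-1)·(448/55) + 8·(-9/40) = -29551/220

-29551/220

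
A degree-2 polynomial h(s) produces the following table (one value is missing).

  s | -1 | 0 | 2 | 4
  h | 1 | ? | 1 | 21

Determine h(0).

The 3 known values determine h uniquely (degree ≤ 2).
L_0(0) = (-2)·(-4)/[(-3)·(-5)] = 8/15
L_1(0) = (1)·(-4)/[(3)·(-2)] = 2/3
L_2(0) = (1)·(-2)/[(5)·(2)] = -1/5
Sum: 1·(8/15) + 1·(2/3) + 21·(-1/5) = -3

-3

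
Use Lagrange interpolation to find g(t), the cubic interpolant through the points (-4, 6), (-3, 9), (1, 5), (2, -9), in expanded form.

L_0(t) = (t + 3)(t - 1)(t - 2) / [-30] = -(1/30)t^3 + (7/30)t - 1/5
L_1(t) = (t + 4)(t - 1)(t - 2) / [20] = (1/20)t^3 + (1/20)t^2 - (1/2)t + 2/5
L_2(t) = (t + 4)(t + 3)(t - 2) / [-20] = -(1/20)t^3 - (1/4)t^2 + (1/10)t + 6/5
L_3(t) = (t + 4)(t + 3)(t - 1) / [30] = (1/30)t^3 + (1/5)t^2 + (1/6)t - 2/5
g(t) = 6·L_0 + 9·L_1 + 5·L_2 + (-9)·L_3
  6·L_0(t) = -(1/5)t^3 + (7/5)t - 6/5
  9·L_1(t) = (9/20)t^3 + (9/20)t^2 - (9/2)t + 18/5
  5·L_2(t) = -(1/4)t^3 - (5/4)t^2 + (1/2)t + 6
  (-9)·L_3(t) = -(3/10)t^3 - (9/5)t^2 - (3/2)t + 18/5
Adding term by term: -(3/10)t^3 - (13/5)t^2 - (41/10)t + 12

g(t) = -(3/10)t^3 - (13/5)t^2 - (41/10)t + 12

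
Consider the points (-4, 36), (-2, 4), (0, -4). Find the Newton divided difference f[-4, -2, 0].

3

f[-4,-2] = (4 - 36) / (-2 - (-4)) = -16
f[-2,0] = (-4 - 4) / (0 - (-2)) = -4
f[-4,-2,0] = (-4 - (-16)) / (0 - (-4)) = 3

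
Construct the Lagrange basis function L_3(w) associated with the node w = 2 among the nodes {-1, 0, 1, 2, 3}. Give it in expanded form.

L_3(w) = -(1/6)w^4 + (1/2)w^3 + (1/6)w^2 - (1/2)w

L_3(w) = (w + 1)w(w - 1)(w - 3) / [(3)·(2)·(1)·(-1)]
       = (w^4 - 3w^3 - w^2 + 3w) / (-6)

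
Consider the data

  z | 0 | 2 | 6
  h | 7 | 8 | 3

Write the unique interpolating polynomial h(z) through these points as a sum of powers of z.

Build the Lagrange basis polynomials:
L_0(z) = (z - 2)(z - 6) / [12] = (1/12)z^2 - (2/3)z + 1
L_1(z) = z(z - 6) / [-8] = -(1/8)z^2 + (3/4)z
L_2(z) = z(z - 2) / [24] = (1/24)z^2 - (1/12)z
h(z) = 7·L_0 + 8·L_1 + 3·L_2
  7·L_0(z) = (7/12)z^2 - (14/3)z + 7
  8·L_1(z) = -z^2 + 6z
  3·L_2(z) = (1/8)z^2 - (1/4)z
Adding term by term: -(7/24)z^2 + (13/12)z + 7

h(z) = -(7/24)z^2 + (13/12)z + 7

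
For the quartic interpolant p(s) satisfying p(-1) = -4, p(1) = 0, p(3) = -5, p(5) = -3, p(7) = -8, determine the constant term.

83/64

Build the Lagrange basis polynomials:
L_0(s) = (s - 1)(s - 3)(s - 5)(s - 7) / [384] = (1/384)s^4 - (1/24)s^3 + (43/192)s^2 - (11/24)s + 35/128
L_1(s) = (s + 1)(s - 3)(s - 5)(s - 7) / [-96] = -(1/96)s^4 + (7/48)s^3 - (7/12)s^2 + (17/48)s + 35/32
L_2(s) = (s + 1)(s - 1)(s - 5)(s - 7) / [64] = (1/64)s^4 - (3/16)s^3 + (17/32)s^2 + (3/16)s - 35/64
L_3(s) = (s + 1)(s - 1)(s - 3)(s - 7) / [-96] = -(1/96)s^4 + (5/48)s^3 - (5/24)s^2 - (5/48)s + 7/32
L_4(s) = (s + 1)(s - 1)(s - 3)(s - 5) / [384] = (1/384)s^4 - (1/48)s^3 + (7/192)s^2 + (1/48)s - 5/128
p(s) = (-4)·L_0 + 0·L_1 + (-5)·L_2 + (-3)·L_3 + (-8)·L_4
Only the constant term is needed; take it from each L_i and combine:
(-4)·(35/128) + 0·(35/32) + (-5)·(-35/64) + (-3)·(7/32) + (-8)·(-5/128) = 83/64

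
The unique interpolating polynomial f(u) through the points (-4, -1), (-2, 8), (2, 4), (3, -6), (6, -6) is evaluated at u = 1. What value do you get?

1303/112

Using Newton's divided-difference form:
f[-4,-2] = (8 - (-1)) / (-2 - (-4)) = 9/2
f[-2,2] = (4 - 8) / (2 - (-2)) = -1
f[2,3] = (-6 - 4) / (3 - 2) = -10
f[3,6] = (-6 - (-6)) / (6 - 3) = 0
f[-4,-2,2] = (-1 - 9/2) / (2 - (-4)) = -11/12
f[-2,2,3] = (-10 - (-1)) / (3 - (-2)) = -9/5
f[2,3,6] = (0 - (-10)) / (6 - 2) = 5/2
f[-4,-2,2,3] = (-9/5 - (-11/12)) / (3 - (-4)) = -53/420
f[-2,2,3,6] = (5/2 - (-9/5)) / (6 - (-2)) = 43/80
f[-4,-2,2,3,6] = (43/80 - (-53/420)) / (6 - (-4)) = 223/3360
f(1) = -1 + (9/2)·(5) + (-11/12)·(5)·(3) + (-53/420)·(5)·(3)·(-1) + (223/3360)·(5)·(3)·(-1)·(-2) = 1303/112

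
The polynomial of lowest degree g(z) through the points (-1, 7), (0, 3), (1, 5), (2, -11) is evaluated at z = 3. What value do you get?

L_0(3) = (3)·(2)·(1)/[(-1)·(-2)·(-3)] = -1
L_1(3) = (4)·(2)·(1)/[(1)·(-1)·(-2)] = 4
L_2(3) = (4)·(3)·(1)/[(2)·(1)·(-1)] = -6
L_3(3) = (4)·(3)·(2)/[(3)·(2)·(1)] = 4
Sum: 7·(-1) + 3·(4) + 5·(-6) + (-11)·(4) = -69

-69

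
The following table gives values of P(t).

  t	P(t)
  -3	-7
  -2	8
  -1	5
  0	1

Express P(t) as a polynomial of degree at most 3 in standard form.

P(t) = (17/6)t^3 + 8t^2 + (7/6)t + 1

Build the Lagrange basis polynomials:
L_0(t) = (t + 2)(t + 1)t / [-6] = -(1/6)t^3 - (1/2)t^2 - (1/3)t
L_1(t) = (t + 3)(t + 1)t / [2] = (1/2)t^3 + 2t^2 + (3/2)t
L_2(t) = (t + 3)(t + 2)t / [-2] = -(1/2)t^3 - (5/2)t^2 - 3t
L_3(t) = (t + 3)(t + 2)(t + 1) / [6] = (1/6)t^3 + t^2 + (11/6)t + 1
P(t) = (-7)·L_0 + 8·L_1 + 5·L_2 + 1·L_3
  (-7)·L_0(t) = (7/6)t^3 + (7/2)t^2 + (7/3)t
  8·L_1(t) = 4t^3 + 16t^2 + 12t
  5·L_2(t) = -(5/2)t^3 - (25/2)t^2 - 15t
  1·L_3(t) = (1/6)t^3 + t^2 + (11/6)t + 1
Adding term by term: (17/6)t^3 + 8t^2 + (7/6)t + 1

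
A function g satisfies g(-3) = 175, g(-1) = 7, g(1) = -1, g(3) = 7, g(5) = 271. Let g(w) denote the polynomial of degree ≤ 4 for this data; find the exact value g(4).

Evaluate each Lagrange basis at w = 4:
L_0(4) = (5)·(3)·(1)·(-1)/[(-2)·(-4)·(-6)·(-8)] = -5/128
L_1(4) = (7)·(3)·(1)·(-1)/[(2)·(-2)·(-4)·(-6)] = 7/32
L_2(4) = (7)·(5)·(1)·(-1)/[(4)·(2)·(-2)·(-4)] = -35/64
L_3(4) = (7)·(5)·(3)·(-1)/[(6)·(4)·(2)·(-2)] = 35/32
L_4(4) = (7)·(5)·(3)·(1)/[(8)·(6)·(4)·(2)] = 35/128
Sum: 175·(-5/128) + 7·(7/32) + (-1)·(-35/64) + 7·(35/32) + 271·(35/128) = 77

77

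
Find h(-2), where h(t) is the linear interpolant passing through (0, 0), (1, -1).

2

L_0(-2) = (-3)/[(-1)] = 3
L_1(-2) = (-2)/[(1)] = -2
Sum: 0 + (-1)·(-2) = 2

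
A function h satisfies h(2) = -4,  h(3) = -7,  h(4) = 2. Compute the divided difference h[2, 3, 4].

6

h[2,3] = (-7 - (-4)) / (3 - 2) = -3
h[3,4] = (2 - (-7)) / (4 - 3) = 9
h[2,3,4] = (9 - (-3)) / (4 - 2) = 6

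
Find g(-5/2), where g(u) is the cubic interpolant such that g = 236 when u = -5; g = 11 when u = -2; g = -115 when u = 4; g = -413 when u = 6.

99/4

Using Newton's divided-difference form:
g[-5,-2] = (11 - 236) / (-2 - (-5)) = -75
g[-2,4] = (-115 - 11) / (4 - (-2)) = -21
g[4,6] = (-413 - (-115)) / (6 - 4) = -149
g[-5,-2,4] = (-21 - (-75)) / (4 - (-5)) = 6
g[-2,4,6] = (-149 - (-21)) / (6 - (-2)) = -16
g[-5,-2,4,6] = (-16 - 6) / (6 - (-5)) = -2
g(-5/2) = 236 + (-75)·(5/2) + 6·(5/2)·(-1/2) + (-2)·(5/2)·(-1/2)·(-13/2) = 99/4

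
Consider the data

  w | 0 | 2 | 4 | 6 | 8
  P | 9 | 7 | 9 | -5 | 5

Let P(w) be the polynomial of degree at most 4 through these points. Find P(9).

Using Newton's divided-difference form:
P[0,2] = (7 - 9) / (2 - 0) = -1
P[2,4] = (9 - 7) / (4 - 2) = 1
P[4,6] = (-5 - 9) / (6 - 4) = -7
P[6,8] = (5 - (-5)) / (8 - 6) = 5
P[0,2,4] = (1 - (-1)) / (4 - 0) = 1/2
P[2,4,6] = (-7 - 1) / (6 - 2) = -2
P[4,6,8] = (5 - (-7)) / (8 - 4) = 3
P[0,2,4,6] = (-2 - 1/2) / (6 - 0) = -5/12
P[2,4,6,8] = (3 - (-2)) / (8 - 2) = 5/6
P[0,2,4,6,8] = (5/6 - (-5/12)) / (8 - 0) = 5/32
P(9) = 9 + (-1)·(9) + (1/2)·(9)·(7) + (-5/12)·(9)·(7)·(5) + (5/32)·(9)·(7)·(5)·(3) = 1533/32

1533/32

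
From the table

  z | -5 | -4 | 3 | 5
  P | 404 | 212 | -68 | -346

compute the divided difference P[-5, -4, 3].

P[-5,-4] = (212 - 404) / (-4 - (-5)) = -192
P[-4,3] = (-68 - 212) / (3 - (-4)) = -40
P[-5,-4,3] = (-40 - (-192)) / (3 - (-5)) = 19

19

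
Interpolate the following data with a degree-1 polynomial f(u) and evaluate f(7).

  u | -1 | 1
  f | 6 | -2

Evaluate each Lagrange basis at u = 7:
L_0(7) = (6)/[(-2)] = -3
L_1(7) = (8)/[(2)] = 4
Sum: 6·(-3) + (-2)·(4) = -26

-26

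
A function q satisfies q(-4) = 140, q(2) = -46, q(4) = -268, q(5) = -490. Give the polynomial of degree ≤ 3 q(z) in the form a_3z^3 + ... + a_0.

q(z) = -3z^3 - 4z^2 - 3z

Build the Lagrange basis polynomials:
L_0(z) = (z - 2)(z - 4)(z - 5) / [-432] = -(1/432)z^3 + (11/432)z^2 - (19/216)z + 5/54
L_1(z) = (z + 4)(z - 4)(z - 5) / [36] = (1/36)z^3 - (5/36)z^2 - (4/9)z + 20/9
L_2(z) = (z + 4)(z - 2)(z - 5) / [-16] = -(1/16)z^3 + (3/16)z^2 + (9/8)z - 5/2
L_3(z) = (z + 4)(z - 2)(z - 4) / [27] = (1/27)z^3 - (2/27)z^2 - (16/27)z + 32/27
q(z) = 140·L_0 + (-46)·L_1 + (-268)·L_2 + (-490)·L_3
  140·L_0(z) = -(35/108)z^3 + (385/108)z^2 - (665/54)z + 350/27
  (-46)·L_1(z) = -(23/18)z^3 + (115/18)z^2 + (184/9)z - 920/9
  (-268)·L_2(z) = (67/4)z^3 - (201/4)z^2 - (603/2)z + 670
  (-490)·L_3(z) = -(490/27)z^3 + (980/27)z^2 + (7840/27)z - 15680/27
Adding term by term: -3z^3 - 4z^2 - 3z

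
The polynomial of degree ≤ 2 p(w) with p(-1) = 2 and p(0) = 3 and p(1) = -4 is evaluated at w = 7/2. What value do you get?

-113/2

Evaluate each Lagrange basis at w = 7/2:
L_0(7/2) = (7/2)·(5/2)/[(-1)·(-2)] = 35/8
L_1(7/2) = (9/2)·(5/2)/[(1)·(-1)] = -45/4
L_2(7/2) = (9/2)·(7/2)/[(2)·(1)] = 63/8
Sum: 2·(35/8) + 3·(-45/4) + (-4)·(63/8) = -113/2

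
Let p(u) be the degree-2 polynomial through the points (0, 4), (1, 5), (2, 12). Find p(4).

44

L_0(4) = (3)·(2)/[(-1)·(-2)] = 3
L_1(4) = (4)·(2)/[(1)·(-1)] = -8
L_2(4) = (4)·(3)/[(2)·(1)] = 6
Sum: 4·(3) + 5·(-8) + 12·(6) = 44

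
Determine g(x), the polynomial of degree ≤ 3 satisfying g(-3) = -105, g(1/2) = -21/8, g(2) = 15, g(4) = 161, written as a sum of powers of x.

g(x) = 3x^3 - 2x^2 + x - 3

Newton's divided differences:
g[-3,1/2] = (-21/8 - (-105)) / (1/2 - (-3)) = 117/4
g[1/2,2] = (15 - (-21/8)) / (2 - 1/2) = 47/4
g[2,4] = (161 - 15) / (4 - 2) = 73
g[-3,1/2,2] = (47/4 - 117/4) / (2 - (-3)) = -7/2
g[1/2,2,4] = (73 - 47/4) / (4 - 1/2) = 35/2
g[-3,1/2,2,4] = (35/2 - (-7/2)) / (4 - (-3)) = 3
g(x) = -105 + (117/4)·(x + 3) + (-7/2)·(x + 3)(x - 1/2) + 3·(x + 3)(x - 1/2)(x - 2)
Expanding: g(x) = 3x^3 - 2x^2 + x - 3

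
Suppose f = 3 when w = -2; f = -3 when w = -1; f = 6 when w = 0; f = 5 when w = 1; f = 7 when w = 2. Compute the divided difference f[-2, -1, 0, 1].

-25/6

f[-2,-1] = (-3 - 3) / (-1 - (-2)) = -6
f[-1,0] = (6 - (-3)) / (0 - (-1)) = 9
f[0,1] = (5 - 6) / (1 - 0) = -1
f[-2,-1,0] = (9 - (-6)) / (0 - (-2)) = 15/2
f[-1,0,1] = (-1 - 9) / (1 - (-1)) = -5
f[-2,-1,0,1] = (-5 - 15/2) / (1 - (-2)) = -25/6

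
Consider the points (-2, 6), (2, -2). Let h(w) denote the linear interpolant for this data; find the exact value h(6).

L_0(6) = (4)/[(-4)] = -1
L_1(6) = (8)/[(4)] = 2
Sum: 6·(-1) + (-2)·(2) = -10

-10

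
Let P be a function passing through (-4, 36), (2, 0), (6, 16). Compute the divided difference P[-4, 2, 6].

P[-4,2] = (0 - 36) / (2 - (-4)) = -6
P[2,6] = (16 - 0) / (6 - 2) = 4
P[-4,2,6] = (4 - (-6)) / (6 - (-4)) = 1

1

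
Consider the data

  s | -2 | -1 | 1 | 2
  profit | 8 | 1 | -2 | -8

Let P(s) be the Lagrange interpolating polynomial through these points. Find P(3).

L_0(3) = (4)·(2)·(1)/[(-1)·(-3)·(-4)] = -2/3
L_1(3) = (5)·(2)·(1)/[(1)·(-2)·(-3)] = 5/3
L_2(3) = (5)·(4)·(1)/[(3)·(2)·(-1)] = -10/3
L_3(3) = (5)·(4)·(2)/[(4)·(3)·(1)] = 10/3
Sum: 8·(-2/3) + 1·(5/3) + (-2)·(-10/3) + (-8)·(10/3) = -71/3

-71/3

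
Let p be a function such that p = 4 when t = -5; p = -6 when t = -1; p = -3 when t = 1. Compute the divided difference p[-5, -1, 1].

2/3

p[-5,-1] = (-6 - 4) / (-1 - (-5)) = -5/2
p[-1,1] = (-3 - (-6)) / (1 - (-1)) = 3/2
p[-5,-1,1] = (3/2 - (-5/2)) / (1 - (-5)) = 2/3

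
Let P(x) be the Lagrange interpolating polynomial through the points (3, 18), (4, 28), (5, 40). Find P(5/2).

55/4

Evaluate each Lagrange basis at x = 5/2:
L_0(5/2) = (-3/2)·(-5/2)/[(-1)·(-2)] = 15/8
L_1(5/2) = (-1/2)·(-5/2)/[(1)·(-1)] = -5/4
L_2(5/2) = (-1/2)·(-3/2)/[(2)·(1)] = 3/8
Sum: 18·(15/8) + 28·(-5/4) + 40·(3/8) = 55/4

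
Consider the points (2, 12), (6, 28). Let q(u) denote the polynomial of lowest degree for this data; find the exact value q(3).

16

Evaluate each Lagrange basis at u = 3:
L_0(3) = (-3)/[(-4)] = 3/4
L_1(3) = (1)/[(4)] = 1/4
Sum: 12·(3/4) + 28·(1/4) = 16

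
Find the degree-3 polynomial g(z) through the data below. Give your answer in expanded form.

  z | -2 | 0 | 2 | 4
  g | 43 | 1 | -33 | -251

g(z) = -4z^3 + z^2 - 3z + 1

Build the Lagrange basis polynomials:
L_0(z) = z(z - 2)(z - 4) / [-48] = -(1/48)z^3 + (1/8)z^2 - (1/6)z
L_1(z) = (z + 2)(z - 2)(z - 4) / [16] = (1/16)z^3 - (1/4)z^2 - (1/4)z + 1
L_2(z) = (z + 2)z(z - 4) / [-16] = -(1/16)z^3 + (1/8)z^2 + (1/2)z
L_3(z) = (z + 2)z(z - 2) / [48] = (1/48)z^3 - (1/12)z
g(z) = 43·L_0 + 1·L_1 + (-33)·L_2 + (-251)·L_3
  43·L_0(z) = -(43/48)z^3 + (43/8)z^2 - (43/6)z
  1·L_1(z) = (1/16)z^3 - (1/4)z^2 - (1/4)z + 1
  (-33)·L_2(z) = (33/16)z^3 - (33/8)z^2 - (33/2)z
  (-251)·L_3(z) = -(251/48)z^3 + (251/12)z
Adding term by term: -4z^3 + z^2 - 3z + 1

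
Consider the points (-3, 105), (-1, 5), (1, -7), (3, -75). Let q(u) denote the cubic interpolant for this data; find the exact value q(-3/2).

129/8

Evaluate each Lagrange basis at u = -3/2:
L_0(-3/2) = (-1/2)·(-5/2)·(-9/2)/[(-2)·(-4)·(-6)] = 15/128
L_1(-3/2) = (3/2)·(-5/2)·(-9/2)/[(2)·(-2)·(-4)] = 135/128
L_2(-3/2) = (3/2)·(-1/2)·(-9/2)/[(4)·(2)·(-2)] = -27/128
L_3(-3/2) = (3/2)·(-1/2)·(-5/2)/[(6)·(4)·(2)] = 5/128
Sum: 105·(15/128) + 5·(135/128) + (-7)·(-27/128) + (-75)·(5/128) = 129/8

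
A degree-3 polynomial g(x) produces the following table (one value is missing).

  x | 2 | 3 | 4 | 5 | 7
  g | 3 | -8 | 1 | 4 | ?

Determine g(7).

The 4 known values determine g uniquely (degree ≤ 3).
L_0(7) = (4)·(3)·(2)/[(-1)·(-2)·(-3)] = -4
L_1(7) = (5)·(3)·(2)/[(1)·(-1)·(-2)] = 15
L_2(7) = (5)·(4)·(2)/[(2)·(1)·(-1)] = -20
L_3(7) = (5)·(4)·(3)/[(3)·(2)·(1)] = 10
Sum: 3·(-4) + (-8)·(15) + 1·(-20) + 4·(10) = -112

-112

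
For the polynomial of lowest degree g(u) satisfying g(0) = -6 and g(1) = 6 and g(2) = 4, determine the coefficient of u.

19

Build the Lagrange basis polynomials:
L_0(u) = (u - 1)(u - 2) / [2] = (1/2)u^2 - (3/2)u + 1
L_1(u) = u(u - 2) / [-1] = -u^2 + 2u
L_2(u) = u(u - 1) / [2] = (1/2)u^2 - (1/2)u
g(u) = (-6)·L_0 + 6·L_1 + 4·L_2
Only the coefficient of u is needed; take it from each L_i and combine:
(-6)·(-3/2) + 6·(2) + 4·(-1/2) = 19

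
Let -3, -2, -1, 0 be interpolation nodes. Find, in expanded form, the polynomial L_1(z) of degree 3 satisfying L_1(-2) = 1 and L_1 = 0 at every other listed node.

L_1(z) = (z + 3)(z + 1)z / [(1)·(-1)·(-2)]
       = (z^3 + 4z^2 + 3z) / (2)

L_1(z) = (1/2)z^3 + 2z^2 + (3/2)z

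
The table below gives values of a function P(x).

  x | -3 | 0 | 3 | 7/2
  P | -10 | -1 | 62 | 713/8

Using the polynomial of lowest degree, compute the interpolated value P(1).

Using Newton's divided-difference form:
P[-3,0] = (-1 - (-10)) / (0 - (-3)) = 3
P[0,3] = (62 - (-1)) / (3 - 0) = 21
P[3,7/2] = (713/8 - 62) / (7/2 - 3) = 217/4
P[-3,0,3] = (21 - 3) / (3 - (-3)) = 3
P[0,3,7/2] = (217/4 - 21) / (7/2 - 0) = 19/2
P[-3,0,3,7/2] = (19/2 - 3) / (7/2 - (-3)) = 1
P(1) = -10 + 3·(4) + 3·(4)·(1) + 1·(4)·(1)·(-2) = 6

6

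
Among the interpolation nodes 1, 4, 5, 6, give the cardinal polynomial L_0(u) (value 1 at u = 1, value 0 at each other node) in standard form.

L_0(u) = -(1/60)u^3 + (1/4)u^2 - (37/30)u + 2

L_0(u) = (u - 4)(u - 5)(u - 6) / [(-3)·(-4)·(-5)]
       = (u^3 - 15u^2 + 74u - 120) / (-60)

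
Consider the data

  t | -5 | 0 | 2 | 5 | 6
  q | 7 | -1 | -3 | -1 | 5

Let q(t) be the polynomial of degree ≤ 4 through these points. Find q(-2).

Evaluate each Lagrange basis at t = -2:
L_0(-2) = (-2)·(-4)·(-7)·(-8)/[(-5)·(-7)·(-10)·(-11)] = 32/275
L_1(-2) = (3)·(-4)·(-7)·(-8)/[(5)·(-2)·(-5)·(-6)] = 56/25
L_2(-2) = (3)·(-2)·(-7)·(-8)/[(7)·(2)·(-3)·(-4)] = -2
L_3(-2) = (3)·(-2)·(-4)·(-8)/[(10)·(5)·(3)·(-1)] = 32/25
L_4(-2) = (3)·(-2)·(-4)·(-7)/[(11)·(6)·(4)·(1)] = -7/11
Sum: 7·(32/275) + (-1)·(56/25) + (-3)·(-2) + (-1)·(32/25) + 5·(-7/11) = 31/275

31/275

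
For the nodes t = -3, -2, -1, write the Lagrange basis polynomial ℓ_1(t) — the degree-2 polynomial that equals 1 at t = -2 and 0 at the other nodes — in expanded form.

ℓ_1(t) = -t^2 - 4t - 3

ℓ_1(t) = (t + 3)(t + 1) / [(1)·(-1)]
       = (t^2 + 4t + 3) / (-1)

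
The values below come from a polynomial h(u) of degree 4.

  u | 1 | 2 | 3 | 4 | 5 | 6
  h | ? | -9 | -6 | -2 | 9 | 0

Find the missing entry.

The 5 known values determine h uniquely (degree ≤ 4).
Evaluate each Lagrange basis at u = 1:
L_0(1) = (-2)·(-3)·(-4)·(-5)/[(-1)·(-2)·(-3)·(-4)] = 5
L_1(1) = (-1)·(-3)·(-4)·(-5)/[(1)·(-1)·(-2)·(-3)] = -10
L_2(1) = (-1)·(-2)·(-4)·(-5)/[(2)·(1)·(-1)·(-2)] = 10
L_3(1) = (-1)·(-2)·(-3)·(-5)/[(3)·(2)·(1)·(-1)] = -5
L_4(1) = (-1)·(-2)·(-3)·(-4)/[(4)·(3)·(2)·(1)] = 1
Sum: (-9)·(5) + (-6)·(-10) + (-2)·(10) + 9·(-5) + 0 = -50

-50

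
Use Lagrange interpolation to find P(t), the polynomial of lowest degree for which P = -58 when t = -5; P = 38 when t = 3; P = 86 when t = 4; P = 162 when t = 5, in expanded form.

P(t) = t^3 + 2t^2 - 3t + 2

Build the Lagrange basis polynomials:
L_0(t) = (t - 3)(t - 4)(t - 5) / [-720] = -(1/720)t^3 + (1/60)t^2 - (47/720)t + 1/12
L_1(t) = (t + 5)(t - 4)(t - 5) / [16] = (1/16)t^3 - (1/4)t^2 - (25/16)t + 25/4
L_2(t) = (t + 5)(t - 3)(t - 5) / [-9] = -(1/9)t^3 + (1/3)t^2 + (25/9)t - 25/3
L_3(t) = (t + 5)(t - 3)(t - 4) / [20] = (1/20)t^3 - (1/10)t^2 - (23/20)t + 3
P(t) = (-58)·L_0 + 38·L_1 + 86·L_2 + 162·L_3
  (-58)·L_0(t) = (29/360)t^3 - (29/30)t^2 + (1363/360)t - 29/6
  38·L_1(t) = (19/8)t^3 - (19/2)t^2 - (475/8)t + 475/2
  86·L_2(t) = -(86/9)t^3 + (86/3)t^2 + (2150/9)t - 2150/3
  162·L_3(t) = (81/10)t^3 - (81/5)t^2 - (1863/10)t + 486
Adding term by term: t^3 + 2t^2 - 3t + 2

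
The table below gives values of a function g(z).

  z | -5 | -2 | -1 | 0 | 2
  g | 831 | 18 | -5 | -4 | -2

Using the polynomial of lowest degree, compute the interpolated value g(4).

120

Using Newton's divided-difference form:
g[-5,-2] = (18 - 831) / (-2 - (-5)) = -271
g[-2,-1] = (-5 - 18) / (-1 - (-2)) = -23
g[-1,0] = (-4 - (-5)) / (0 - (-1)) = 1
g[0,2] = (-2 - (-4)) / (2 - 0) = 1
g[-5,-2,-1] = (-23 - (-271)) / (-1 - (-5)) = 62
g[-2,-1,0] = (1 - (-23)) / (0 - (-2)) = 12
g[-1,0,2] = (1 - 1) / (2 - (-1)) = 0
g[-5,-2,-1,0] = (12 - 62) / (0 - (-5)) = -10
g[-2,-1,0,2] = (0 - 12) / (2 - (-2)) = -3
g[-5,-2,-1,0,2] = (-3 - (-10)) / (2 - (-5)) = 1
g(4) = 831 + (-271)·(9) + 62·(9)·(6) + (-10)·(9)·(6)·(5) + 1·(9)·(6)·(5)·(4) = 120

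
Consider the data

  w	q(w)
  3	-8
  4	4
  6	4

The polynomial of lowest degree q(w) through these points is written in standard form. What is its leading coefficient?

-4

The leading coefficient equals the top divided difference q[3,4,6].
q[3,4] = (4 - (-8)) / (4 - 3) = 12
q[4,6] = (4 - 4) / (6 - 4) = 0
q[3,4,6] = (0 - 12) / (6 - 3) = -4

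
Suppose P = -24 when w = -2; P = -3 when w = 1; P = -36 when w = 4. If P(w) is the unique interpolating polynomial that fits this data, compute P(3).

-19

Using Newton's divided-difference form:
P[-2,1] = (-3 - (-24)) / (1 - (-2)) = 7
P[1,4] = (-36 - (-3)) / (4 - 1) = -11
P[-2,1,4] = (-11 - 7) / (4 - (-2)) = -3
P(3) = -24 + 7·(5) + (-3)·(5)·(2) = -19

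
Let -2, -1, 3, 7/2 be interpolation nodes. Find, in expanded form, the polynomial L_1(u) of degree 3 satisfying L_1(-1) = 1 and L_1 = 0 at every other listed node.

L_1(u) = (u + 2)(u - 3)(u - 7/2) / [(1)·(-4)·(-9/2)]
       = (u^3 - (9/2)u^2 - (5/2)u + 21) / (18)

L_1(u) = (1/18)u^3 - (1/4)u^2 - (5/36)u + 7/6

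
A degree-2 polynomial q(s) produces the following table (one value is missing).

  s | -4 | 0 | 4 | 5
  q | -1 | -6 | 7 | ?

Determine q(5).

The 3 known values determine q uniquely (degree ≤ 2).
Evaluate each Lagrange basis at s = 5:
L_0(5) = (5)·(1)/[(-4)·(-8)] = 5/32
L_1(5) = (9)·(1)/[(4)·(-4)] = -9/16
L_2(5) = (9)·(5)/[(8)·(4)] = 45/32
Sum: (-1)·(5/32) + (-6)·(-9/16) + 7·(45/32) = 209/16

209/16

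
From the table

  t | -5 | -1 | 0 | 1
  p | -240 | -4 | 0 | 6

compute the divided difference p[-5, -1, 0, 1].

p[-5,-1] = (-4 - (-240)) / (-1 - (-5)) = 59
p[-1,0] = (0 - (-4)) / (0 - (-1)) = 4
p[0,1] = (6 - 0) / (1 - 0) = 6
p[-5,-1,0] = (4 - 59) / (0 - (-5)) = -11
p[-1,0,1] = (6 - 4) / (1 - (-1)) = 1
p[-5,-1,0,1] = (1 - (-11)) / (1 - (-5)) = 2

2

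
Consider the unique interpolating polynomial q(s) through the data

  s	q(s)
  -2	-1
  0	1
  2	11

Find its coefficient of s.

Build the Lagrange basis polynomials:
L_0(s) = s(s - 2) / [8] = (1/8)s^2 - (1/4)s
L_1(s) = (s + 2)(s - 2) / [-4] = -(1/4)s^2 + 1
L_2(s) = (s + 2)s / [8] = (1/8)s^2 + (1/4)s
q(s) = (-1)·L_0 + 1·L_1 + 11·L_2
Only the coefficient of s is needed; take it from each L_i and combine:
(-1)·(-1/4) + 1·(0) + 11·(1/4) = 3

3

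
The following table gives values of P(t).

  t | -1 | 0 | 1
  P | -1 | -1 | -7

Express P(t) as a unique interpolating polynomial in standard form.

Newton's divided differences:
P[-1,0] = (-1 - (-1)) / (0 - (-1)) = 0
P[0,1] = (-7 - (-1)) / (1 - 0) = -6
P[-1,0,1] = (-6 - 0) / (1 - (-1)) = -3
P(t) = -1 + (-3)·(t + 1)t
Expanding: P(t) = -3t^2 - 3t - 1

P(t) = -3t^2 - 3t - 1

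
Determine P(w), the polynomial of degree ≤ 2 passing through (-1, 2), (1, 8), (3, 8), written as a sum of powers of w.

P(w) = -(3/4)w^2 + 3w + 23/4

Build the Lagrange basis polynomials:
L_0(w) = (w - 1)(w - 3) / [8] = (1/8)w^2 - (1/2)w + 3/8
L_1(w) = (w + 1)(w - 3) / [-4] = -(1/4)w^2 + (1/2)w + 3/4
L_2(w) = (w + 1)(w - 1) / [8] = (1/8)w^2 - 1/8
P(w) = 2·L_0 + 8·L_1 + 8·L_2
  2·L_0(w) = (1/4)w^2 - w + 3/4
  8·L_1(w) = -2w^2 + 4w + 6
  8·L_2(w) = w^2 - 1
Adding term by term: -(3/4)w^2 + 3w + 23/4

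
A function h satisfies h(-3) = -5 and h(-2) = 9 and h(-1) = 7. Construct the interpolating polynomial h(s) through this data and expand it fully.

h(s) = -8s^2 - 26s - 11

Build the Lagrange basis polynomials:
L_0(s) = (s + 2)(s + 1) / [2] = (1/2)s^2 + (3/2)s + 1
L_1(s) = (s + 3)(s + 1) / [-1] = -s^2 - 4s - 3
L_2(s) = (s + 3)(s + 2) / [2] = (1/2)s^2 + (5/2)s + 3
h(s) = (-5)·L_0 + 9·L_1 + 7·L_2
  (-5)·L_0(s) = -(5/2)s^2 - (15/2)s - 5
  9·L_1(s) = -9s^2 - 36s - 27
  7·L_2(s) = (7/2)s^2 + (35/2)s + 21
Adding term by term: -8s^2 - 26s - 11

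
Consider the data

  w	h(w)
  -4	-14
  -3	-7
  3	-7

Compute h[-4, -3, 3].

h[-4,-3] = (-7 - (-14)) / (-3 - (-4)) = 7
h[-3,3] = (-7 - (-7)) / (3 - (-3)) = 0
h[-4,-3,3] = (0 - 7) / (3 - (-4)) = -1

-1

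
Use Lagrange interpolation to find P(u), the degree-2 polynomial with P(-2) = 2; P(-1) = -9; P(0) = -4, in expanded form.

P(u) = 8u^2 + 13u - 4

Build the Lagrange basis polynomials:
L_0(u) = (u + 1)u / [2] = (1/2)u^2 + (1/2)u
L_1(u) = (u + 2)u / [-1] = -u^2 - 2u
L_2(u) = (u + 2)(u + 1) / [2] = (1/2)u^2 + (3/2)u + 1
P(u) = 2·L_0 + (-9)·L_1 + (-4)·L_2
  2·L_0(u) = u^2 + u
  (-9)·L_1(u) = 9u^2 + 18u
  (-4)·L_2(u) = -2u^2 - 6u - 4
Adding term by term: 8u^2 + 13u - 4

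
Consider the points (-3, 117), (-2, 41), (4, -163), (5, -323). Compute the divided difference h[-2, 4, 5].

h[-2,4] = (-163 - 41) / (4 - (-2)) = -34
h[4,5] = (-323 - (-163)) / (5 - 4) = -160
h[-2,4,5] = (-160 - (-34)) / (5 - (-2)) = -18

-18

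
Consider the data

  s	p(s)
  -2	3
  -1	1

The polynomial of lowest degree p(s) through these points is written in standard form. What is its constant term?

-1

L_0(s) = (s + 1) / [-1] = -s - 1
L_1(s) = (s + 2) / [1] = s + 2
p(s) = 3·L_0 + 1·L_1
Only the constant term is needed; take it from each L_i and combine:
3·(-1) + 1·(2) = -1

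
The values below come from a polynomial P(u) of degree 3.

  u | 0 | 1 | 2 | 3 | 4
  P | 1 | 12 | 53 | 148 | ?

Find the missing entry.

The 4 known values determine P uniquely (degree ≤ 3).
Evaluate each Lagrange basis at u = 4:
L_0(4) = (3)·(2)·(1)/[(-1)·(-2)·(-3)] = -1
L_1(4) = (4)·(2)·(1)/[(1)·(-1)·(-2)] = 4
L_2(4) = (4)·(3)·(1)/[(2)·(1)·(-1)] = -6
L_3(4) = (4)·(3)·(2)/[(3)·(2)·(1)] = 4
Sum: 1·(-1) + 12·(4) + 53·(-6) + 148·(4) = 321

321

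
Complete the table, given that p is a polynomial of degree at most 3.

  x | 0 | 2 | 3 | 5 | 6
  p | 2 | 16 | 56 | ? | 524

292

The 4 known values determine p uniquely (degree ≤ 3).
Evaluate each Lagrange basis at x = 5:
L_0(5) = (3)·(2)·(-1)/[(-2)·(-3)·(-6)] = 1/6
L_1(5) = (5)·(2)·(-1)/[(2)·(-1)·(-4)] = -5/4
L_2(5) = (5)·(3)·(-1)/[(3)·(1)·(-3)] = 5/3
L_3(5) = (5)·(3)·(2)/[(6)·(4)·(3)] = 5/12
Sum: 2·(1/6) + 16·(-5/4) + 56·(5/3) + 524·(5/12) = 292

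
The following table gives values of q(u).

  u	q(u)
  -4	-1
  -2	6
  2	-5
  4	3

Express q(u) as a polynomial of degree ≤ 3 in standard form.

q(u) = (13/48)u^3 + (1/24)u^2 - (23/6)u + 1/3

Build the Lagrange basis polynomials:
L_0(u) = (u + 2)(u - 2)(u - 4) / [-96] = -(1/96)u^3 + (1/24)u^2 + (1/24)u - 1/6
L_1(u) = (u + 4)(u - 2)(u - 4) / [48] = (1/48)u^3 - (1/24)u^2 - (1/3)u + 2/3
L_2(u) = (u + 4)(u + 2)(u - 4) / [-48] = -(1/48)u^3 - (1/24)u^2 + (1/3)u + 2/3
L_3(u) = (u + 4)(u + 2)(u - 2) / [96] = (1/96)u^3 + (1/24)u^2 - (1/24)u - 1/6
q(u) = (-1)·L_0 + 6·L_1 + (-5)·L_2 + 3·L_3
  (-1)·L_0(u) = (1/96)u^3 - (1/24)u^2 - (1/24)u + 1/6
  6·L_1(u) = (1/8)u^3 - (1/4)u^2 - 2u + 4
  (-5)·L_2(u) = (5/48)u^3 + (5/24)u^2 - (5/3)u - 10/3
  3·L_3(u) = (1/32)u^3 + (1/8)u^2 - (1/8)u - 1/2
Adding term by term: (13/48)u^3 + (1/24)u^2 - (23/6)u + 1/3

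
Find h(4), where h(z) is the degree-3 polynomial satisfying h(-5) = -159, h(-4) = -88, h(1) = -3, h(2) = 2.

48

L_0(4) = (8)·(3)·(2)/[(-1)·(-6)·(-7)] = -8/7
L_1(4) = (9)·(3)·(2)/[(1)·(-5)·(-6)] = 9/5
L_2(4) = (9)·(8)·(2)/[(6)·(5)·(-1)] = -24/5
L_3(4) = (9)·(8)·(3)/[(7)·(6)·(1)] = 36/7
Sum: (-159)·(-8/7) + (-88)·(9/5) + (-3)·(-24/5) + 2·(36/7) = 48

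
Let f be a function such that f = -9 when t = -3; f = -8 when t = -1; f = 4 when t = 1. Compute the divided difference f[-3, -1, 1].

f[-3,-1] = (-8 - (-9)) / (-1 - (-3)) = 1/2
f[-1,1] = (4 - (-8)) / (1 - (-1)) = 6
f[-3,-1,1] = (6 - 1/2) / (1 - (-3)) = 11/8

11/8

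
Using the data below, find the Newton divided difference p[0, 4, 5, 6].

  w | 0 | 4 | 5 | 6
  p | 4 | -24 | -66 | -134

p[0,4] = (-24 - 4) / (4 - 0) = -7
p[4,5] = (-66 - (-24)) / (5 - 4) = -42
p[5,6] = (-134 - (-66)) / (6 - 5) = -68
p[0,4,5] = (-42 - (-7)) / (5 - 0) = -7
p[4,5,6] = (-68 - (-42)) / (6 - 4) = -13
p[0,4,5,6] = (-13 - (-7)) / (6 - 0) = -1

-1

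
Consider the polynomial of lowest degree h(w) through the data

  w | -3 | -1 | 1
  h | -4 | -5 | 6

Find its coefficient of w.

L_0(w) = (w + 1)(w - 1) / [8] = (1/8)w^2 - 1/8
L_1(w) = (w + 3)(w - 1) / [-4] = -(1/4)w^2 - (1/2)w + 3/4
L_2(w) = (w + 3)(w + 1) / [8] = (1/8)w^2 + (1/2)w + 3/8
h(w) = (-4)·L_0 + (-5)·L_1 + 6·L_2
Only the coefficient of w is needed; take it from each L_i and combine:
(-4)·(0) + (-5)·(-1/2) + 6·(1/2) = 11/2

11/2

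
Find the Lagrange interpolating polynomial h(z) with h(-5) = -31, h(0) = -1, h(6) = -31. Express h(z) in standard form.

h(z) = -z^2 + z - 1

Build the Lagrange basis polynomials:
L_0(z) = z(z - 6) / [55] = (1/55)z^2 - (6/55)z
L_1(z) = (z + 5)(z - 6) / [-30] = -(1/30)z^2 + (1/30)z + 1
L_2(z) = (z + 5)z / [66] = (1/66)z^2 + (5/66)z
h(z) = (-31)·L_0 + (-1)·L_1 + (-31)·L_2
  (-31)·L_0(z) = -(31/55)z^2 + (186/55)z
  (-1)·L_1(z) = (1/30)z^2 - (1/30)z - 1
  (-31)·L_2(z) = -(31/66)z^2 - (155/66)z
Adding term by term: -z^2 + z - 1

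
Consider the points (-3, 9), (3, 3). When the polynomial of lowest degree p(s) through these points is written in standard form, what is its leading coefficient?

Build the Lagrange basis polynomials:
L_0(s) = (s - 3) / [-6] = -(1/6)s + 1/2
L_1(s) = (s + 3) / [6] = (1/6)s + 1/2
p(s) = 9·L_0 + 3·L_1
Only the coefficient of s is needed; take it from each L_i and combine:
9·(-1/6) + 3·(1/6) = -1

-1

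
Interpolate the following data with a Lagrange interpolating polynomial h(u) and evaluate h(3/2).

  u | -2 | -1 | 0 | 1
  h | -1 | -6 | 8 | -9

-179/4

Evaluate each Lagrange basis at u = 3/2:
L_0(3/2) = (5/2)·(3/2)·(1/2)/[(-1)·(-2)·(-3)] = -5/16
L_1(3/2) = (7/2)·(3/2)·(1/2)/[(1)·(-1)·(-2)] = 21/16
L_2(3/2) = (7/2)·(5/2)·(1/2)/[(2)·(1)·(-1)] = -35/16
L_3(3/2) = (7/2)·(5/2)·(3/2)/[(3)·(2)·(1)] = 35/16
Sum: (-1)·(-5/16) + (-6)·(21/16) + 8·(-35/16) + (-9)·(35/16) = -179/4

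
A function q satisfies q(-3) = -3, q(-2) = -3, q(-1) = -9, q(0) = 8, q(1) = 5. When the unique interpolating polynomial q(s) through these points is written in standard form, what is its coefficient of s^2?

-7

Build the Lagrange basis polynomials:
L_0(s) = (s + 2)(s + 1)s(s - 1) / [24] = (1/24)s^4 + (1/12)s^3 - (1/24)s^2 - (1/12)s
L_1(s) = (s + 3)(s + 1)s(s - 1) / [-6] = -(1/6)s^4 - (1/2)s^3 + (1/6)s^2 + (1/2)s
L_2(s) = (s + 3)(s + 2)s(s - 1) / [4] = (1/4)s^4 + s^3 + (1/4)s^2 - (3/2)s
L_3(s) = (s + 3)(s + 2)(s + 1)(s - 1) / [-6] = -(1/6)s^4 - (5/6)s^3 - (5/6)s^2 + (5/6)s + 1
L_4(s) = (s + 3)(s + 2)(s + 1)s / [24] = (1/24)s^4 + (1/4)s^3 + (11/24)s^2 + (1/4)s
q(s) = (-3)·L_0 + (-3)·L_1 + (-9)·L_2 + 8·L_3 + 5·L_4
Only the coefficient of s^2 is needed; take it from each L_i and combine:
(-3)·(-1/24) + (-3)·(1/6) + (-9)·(1/4) + 8·(-5/6) + 5·(11/24) = -7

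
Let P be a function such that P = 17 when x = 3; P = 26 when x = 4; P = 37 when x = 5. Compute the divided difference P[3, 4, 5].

P[3,4] = (26 - 17) / (4 - 3) = 9
P[4,5] = (37 - 26) / (5 - 4) = 11
P[3,4,5] = (11 - 9) / (5 - 3) = 1

1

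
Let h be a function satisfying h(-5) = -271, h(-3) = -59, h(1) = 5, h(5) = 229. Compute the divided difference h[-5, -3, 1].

-15

h[-5,-3] = (-59 - (-271)) / (-3 - (-5)) = 106
h[-3,1] = (5 - (-59)) / (1 - (-3)) = 16
h[-5,-3,1] = (16 - 106) / (1 - (-5)) = -15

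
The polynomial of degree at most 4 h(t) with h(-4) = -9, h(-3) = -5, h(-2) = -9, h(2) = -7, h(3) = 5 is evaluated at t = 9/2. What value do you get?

1413/64

Evaluate each Lagrange basis at t = 9/2:
L_0(9/2) = (15/2)·(13/2)·(5/2)·(3/2)/[(-1)·(-2)·(-6)·(-7)] = 975/448
L_1(9/2) = (17/2)·(13/2)·(5/2)·(3/2)/[(1)·(-1)·(-5)·(-6)] = -221/32
L_2(9/2) = (17/2)·(15/2)·(5/2)·(3/2)/[(2)·(1)·(-4)·(-5)] = 765/128
L_3(9/2) = (17/2)·(15/2)·(13/2)·(3/2)/[(6)·(5)·(4)·(-1)] = -663/128
L_4(9/2) = (17/2)·(15/2)·(13/2)·(5/2)/[(7)·(6)·(5)·(1)] = 1105/224
Sum: (-9)·(975/448) + (-5)·(-221/32) + (-9)·(765/128) + (-7)·(-663/128) + 5·(1105/224) = 1413/64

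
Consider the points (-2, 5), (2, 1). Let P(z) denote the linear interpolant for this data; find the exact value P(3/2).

Evaluate each Lagrange basis at z = 3/2:
L_0(3/2) = (-1/2)/[(-4)] = 1/8
L_1(3/2) = (7/2)/[(4)] = 7/8
Sum: 5·(1/8) + 1·(7/8) = 3/2

3/2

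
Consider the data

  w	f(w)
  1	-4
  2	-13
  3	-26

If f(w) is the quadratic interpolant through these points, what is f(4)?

Using Newton's divided-difference form:
f[1,2] = (-13 - (-4)) / (2 - 1) = -9
f[2,3] = (-26 - (-13)) / (3 - 2) = -13
f[1,2,3] = (-13 - (-9)) / (3 - 1) = -2
f(4) = -4 + (-9)·(3) + (-2)·(3)·(2) = -43

-43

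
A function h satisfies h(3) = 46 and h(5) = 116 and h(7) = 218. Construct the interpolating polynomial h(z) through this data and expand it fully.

Build the Lagrange basis polynomials:
L_0(z) = (z - 5)(z - 7) / [8] = (1/8)z^2 - (3/2)z + 35/8
L_1(z) = (z - 3)(z - 7) / [-4] = -(1/4)z^2 + (5/2)z - 21/4
L_2(z) = (z - 3)(z - 5) / [8] = (1/8)z^2 - z + 15/8
h(z) = 46·L_0 + 116·L_1 + 218·L_2
  46·L_0(z) = (23/4)z^2 - 69z + 805/4
  116·L_1(z) = -29z^2 + 290z - 609
  218·L_2(z) = (109/4)z^2 - 218z + 1635/4
Adding term by term: 4z^2 + 3z + 1

h(z) = 4z^2 + 3z + 1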